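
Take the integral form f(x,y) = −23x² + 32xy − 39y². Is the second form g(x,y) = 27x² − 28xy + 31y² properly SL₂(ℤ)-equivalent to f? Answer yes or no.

D₁ = -2564, D₂ = -2564
f is negative-definite; reduce −f:
−f: translate: b→14 (≡-32 mod 46), so (23,-32,39)→(23,14,30)
−f: reduced (well bottom): (23,14,30) with a≤c, −a<b≤a
flip sign back: reduced form of f is (-23,-14,-30)
g: translate: b→26 (≡-28 mod 54), so (27,-28,31)→(27,26,30)
g: reduced (well bottom): (27,26,30) with a≤c, −a<b≤a
reduced forms (-23, -14, -30) vs (27, 26, 30) ⇒ inequivalent

no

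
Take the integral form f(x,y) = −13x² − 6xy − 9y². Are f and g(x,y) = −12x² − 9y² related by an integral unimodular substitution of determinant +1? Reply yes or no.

D₁ = -432, D₂ = -432
f is negative-definite; reduce −f:
−f: flip: (13,6,9)→(9,-6,13)
−f: reduced (well bottom): (9,-6,13) with a≤c, −a<b≤a
flip sign back: reduced form of f is (-9,6,-13)
g is negative-definite; reduce −g:
−g: flip: (12,0,9)→(9,0,12)
−g: reduced (well bottom): (9,0,12) with a≤c, −a<b≤a
flip sign back: reduced form of g is (-9,0,-12)
reduced forms (-9, 6, -13) vs (-9, 0, -12) ⇒ inequivalent

no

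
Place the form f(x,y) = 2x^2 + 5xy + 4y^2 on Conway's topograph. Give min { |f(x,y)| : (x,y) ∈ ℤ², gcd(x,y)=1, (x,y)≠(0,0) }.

translate: b→1 (≡5 mod 4), so (2,5,4)→(2,1,1)
flip: (2,1,1)→(1,-1,2)
translate: b→1 (≡-1 mod 2), so (1,-1,2)→(1,1,2)
reduced (well bottom): (1,1,2) with a≤c, −a<b≤a
well minimum = a = 1

1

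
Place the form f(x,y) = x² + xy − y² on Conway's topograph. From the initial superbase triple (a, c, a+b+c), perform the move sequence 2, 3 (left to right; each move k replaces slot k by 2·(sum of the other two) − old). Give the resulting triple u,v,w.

start (1,-1,1) = (f(1,0),f(0,1),f(1,1))
replace slot 2: 2·(1+1) − (-1) = 5 → (1,5,1)
replace slot 3: 2·(1+5) − 1 = 11 → (1,5,11)

1,5,11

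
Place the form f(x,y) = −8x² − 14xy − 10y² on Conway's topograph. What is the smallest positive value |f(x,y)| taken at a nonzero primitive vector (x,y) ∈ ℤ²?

translate: b→-2 (≡14 mod 16), so (8,14,10)→(8,-2,4)
flip: (8,-2,4)→(4,2,8)
reduced (well bottom): (4,2,8) with a≤c, −a<b≤a
well minimum |f| = |-4| = 4 (negative-definite)

4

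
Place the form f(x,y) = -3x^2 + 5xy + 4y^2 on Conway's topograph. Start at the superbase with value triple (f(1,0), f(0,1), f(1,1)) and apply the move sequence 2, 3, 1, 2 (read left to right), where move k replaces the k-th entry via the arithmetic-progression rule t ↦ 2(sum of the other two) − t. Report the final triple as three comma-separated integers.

start (-3,4,6) = (f(1,0),f(0,1),f(1,1))
replace slot 2: 2·((-3)+6) − 4 = 2 → (-3,2,6)
replace slot 3: 2·((-3)+2) − 6 = -8 → (-3,2,-8)
replace slot 1: 2·(2+(-8)) − (-3) = -9 → (-9,2,-8)
replace slot 2: 2·((-9)+(-8)) − 2 = -36 → (-9,-36,-8)

-9,-36,-8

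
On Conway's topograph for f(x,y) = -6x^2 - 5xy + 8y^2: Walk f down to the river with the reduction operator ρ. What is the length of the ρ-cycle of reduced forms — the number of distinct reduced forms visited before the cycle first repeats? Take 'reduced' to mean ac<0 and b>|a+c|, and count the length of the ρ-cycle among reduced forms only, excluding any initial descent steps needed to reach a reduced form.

D = 217, ⌊√D⌋ = 14
descent: ρ → (8,5,-6)  [lands on river]
river: ρ → (-6,7,7)
river: ρ → (7,7,-6)
river: ρ → (-6,5,8)
river: ρ → (8,11,-3)
river: ρ → (-3,13,4)
river: ρ → (4,11,-6)
river: ρ → (-6,13,2)
river: ρ → (2,11,-12)
river: ρ → (-12,13,1)
river: ρ → (1,13,-12)
river: ρ → (-12,11,2)
river: ρ → (2,13,-6)
river: ρ → (-6,11,4)
river: ρ → (4,13,-3)
river: ρ → (-3,11,8)
ρ-cycle length = 16 (tail of 1 descent step not counted)

16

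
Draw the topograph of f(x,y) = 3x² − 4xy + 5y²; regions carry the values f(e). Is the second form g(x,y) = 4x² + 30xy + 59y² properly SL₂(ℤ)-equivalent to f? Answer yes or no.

D₁ = -44, D₂ = -44
f: translate: b→2 (≡-4 mod 6), so (3,-4,5)→(3,2,4)
f: reduced (well bottom): (3,2,4) with a≤c, −a<b≤a
g: translate: b→-2 (≡30 mod 8), so (4,30,59)→(4,-2,3)
g: flip: (4,-2,3)→(3,2,4)
g: reduced (well bottom): (3,2,4) with a≤c, −a<b≤a
reduced forms (3, 2, 4) vs (3, 2, 4) ⇒ equivalent

yes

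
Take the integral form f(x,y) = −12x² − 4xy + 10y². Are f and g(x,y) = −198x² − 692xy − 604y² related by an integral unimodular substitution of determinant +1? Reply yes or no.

D₁ = 496, D₂ = 496
river cycle of f (length 8): (10, 4, -12), (-12, 20, 2), (2, 20, -12), (-12, 4, 10), (10, 16, -6), (-6, 20, 4), (4, 20, -6), (-6, 16, 10)
river cycle of g (length 8): (-12, 20, 2), (2, 20, -12), (-12, 4, 10), (10, 16, -6), (-6, 20, 4), (4, 20, -6), (-6, 16, 10), (10, 4, -12)
cycles coincide ⇒ equivalent

yes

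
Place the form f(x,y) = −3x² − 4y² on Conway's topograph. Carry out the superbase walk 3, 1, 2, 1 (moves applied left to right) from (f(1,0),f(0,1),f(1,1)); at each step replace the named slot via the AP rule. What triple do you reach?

start (-3,-4,-7) = (f(1,0),f(0,1),f(1,1))
replace slot 3: 2·((-3)+(-4)) − (-7) = -7 → (-3,-4,-7)
replace slot 1: 2·((-4)+(-7)) − (-3) = -19 → (-19,-4,-7)
replace slot 2: 2·((-19)+(-7)) − (-4) = -48 → (-19,-48,-7)
replace slot 1: 2·((-48)+(-7)) − (-19) = -91 → (-91,-48,-7)

-91,-48,-7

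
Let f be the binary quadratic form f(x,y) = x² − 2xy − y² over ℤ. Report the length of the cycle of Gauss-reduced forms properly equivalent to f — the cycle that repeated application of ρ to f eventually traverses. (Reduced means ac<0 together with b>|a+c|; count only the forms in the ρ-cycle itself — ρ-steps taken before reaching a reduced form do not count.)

D = 8, ⌊√D⌋ = 2
descent: ρ → (-1,2,1)  [lands on river]
river: ρ → (1,2,-1)
ρ-cycle length = 2 (tail of 1 descent step not counted)

2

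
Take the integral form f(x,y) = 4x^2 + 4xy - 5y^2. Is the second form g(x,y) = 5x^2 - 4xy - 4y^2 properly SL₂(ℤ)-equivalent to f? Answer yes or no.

D₁ = 96, D₂ = 96
river cycle of f (length 4): (-5, 6, 3), (3, 6, -5), (-5, 4, 4), (4, 4, -5)
river cycle of g (length 4): (-4, 4, 5), (5, 6, -3), (-3, 6, 5), (5, 4, -4)
cycles differ ⇒ inequivalent

no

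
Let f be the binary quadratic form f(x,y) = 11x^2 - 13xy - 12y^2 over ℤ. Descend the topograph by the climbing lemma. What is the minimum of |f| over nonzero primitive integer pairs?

descent: ρ → (-12,13,11)  [lands on river]
river: ρ → (11,9,-14)
river: ρ → (-14,19,6)
river: ρ → (6,17,-17)
river: ρ → (-17,17,6)
river: ρ → (6,19,-14)
river: ρ → (-14,9,11)
river: ρ → (11,13,-12)
river: ρ → (-12,11,12)
river: ρ → (12,13,-11)
river: ρ → (-11,9,14)
river: ρ → (14,19,-6)
river: ρ → (-6,17,17)
river: ρ → (17,17,-6)
river: ρ → (-6,19,14)
river: ρ → (14,9,-11)
river: ρ → (-11,13,12)
river: ρ → (12,11,-12)
closes: descent 1, river 18
min |a| on river = 6

6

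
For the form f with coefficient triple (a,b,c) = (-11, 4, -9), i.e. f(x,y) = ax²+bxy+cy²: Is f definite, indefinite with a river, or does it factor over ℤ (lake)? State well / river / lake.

D = b²−4ac = 4² − 4·(-11)·(-9) = -380
D < 0 ⇒ definite ⇒ every region one sign ⇒ single well

well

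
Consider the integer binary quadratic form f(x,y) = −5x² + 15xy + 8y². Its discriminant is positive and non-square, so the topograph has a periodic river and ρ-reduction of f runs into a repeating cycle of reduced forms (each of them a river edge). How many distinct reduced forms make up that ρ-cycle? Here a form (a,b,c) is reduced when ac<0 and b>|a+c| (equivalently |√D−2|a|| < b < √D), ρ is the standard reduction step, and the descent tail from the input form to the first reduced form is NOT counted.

D = 385, ⌊√D⌋ = 19
river: ρ → (8,17,-3)
river: ρ → (-3,19,2)
river: ρ → (2,17,-12)
river: ρ → (-12,7,7)
river: ρ → (7,7,-12)
river: ρ → (-12,17,2)
river: ρ → (2,19,-3)
river: ρ → (-3,17,8)
river: ρ → (8,15,-5)
river: ρ → (-5,15,8)
ρ-cycle length = 10 (tail of 0 descent steps not counted)

10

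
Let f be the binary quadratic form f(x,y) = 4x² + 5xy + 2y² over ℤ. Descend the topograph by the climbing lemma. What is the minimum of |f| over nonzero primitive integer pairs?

translate: b→-3 (≡5 mod 8), so (4,5,2)→(4,-3,1)
flip: (4,-3,1)→(1,3,4)
translate: b→1 (≡3 mod 2), so (1,3,4)→(1,1,2)
reduced (well bottom): (1,1,2) with a≤c, −a<b≤a
well minimum = a = 1

1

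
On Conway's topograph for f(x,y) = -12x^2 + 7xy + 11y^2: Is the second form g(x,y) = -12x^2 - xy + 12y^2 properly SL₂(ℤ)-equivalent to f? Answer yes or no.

D₁ = 577, D₂ = 577
river cycle of f (length 10): (11, 15, -8), (-8, 17, 9), (9, 19, -6), (-6, 17, 12), (12, 7, -11), (-11, 15, 8), (8, 17, -9), (-9, 19, 6), (6, 17, -12), (-12, 7, 11)
river cycle of g (length 6): (12, 1, -12), (-12, 23, 1), (1, 23, -12), (-12, 1, 12), (12, 23, -1), (-1, 23, 12)
cycles differ ⇒ inequivalent

no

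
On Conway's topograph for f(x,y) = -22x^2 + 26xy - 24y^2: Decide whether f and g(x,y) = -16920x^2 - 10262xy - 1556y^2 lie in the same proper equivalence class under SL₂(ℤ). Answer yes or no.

D₁ = -1436, D₂ = -1436
f is negative-definite; reduce −f:
−f: translate: b→18 (≡-26 mod 44), so (22,-26,24)→(22,18,20)
−f: flip: (22,18,20)→(20,-18,22)
−f: reduced (well bottom): (20,-18,22) with a≤c, −a<b≤a
flip sign back: reduced form of f is (-20,18,-22)
g is negative-definite; reduce −g:
−g: flip: (16920,10262,1556)→(1556,-10262,16920)
−g: translate: b→-926 (≡-10262 mod 3112), so (1556,-10262,16920)→(1556,-926,138)
−g: flip: (1556,-926,138)→(138,926,1556)
−g: translate: b→98 (≡926 mod 276), so (138,926,1556)→(138,98,20)
−g: flip: (138,98,20)→(20,-98,138)
−g: translate: b→-18 (≡-98 mod 40), so (20,-98,138)→(20,-18,22)
−g: reduced (well bottom): (20,-18,22) with a≤c, −a<b≤a
flip sign back: reduced form of g is (-20,18,-22)
reduced forms (-20, 18, -22) vs (-20, 18, -22) ⇒ equivalent

yes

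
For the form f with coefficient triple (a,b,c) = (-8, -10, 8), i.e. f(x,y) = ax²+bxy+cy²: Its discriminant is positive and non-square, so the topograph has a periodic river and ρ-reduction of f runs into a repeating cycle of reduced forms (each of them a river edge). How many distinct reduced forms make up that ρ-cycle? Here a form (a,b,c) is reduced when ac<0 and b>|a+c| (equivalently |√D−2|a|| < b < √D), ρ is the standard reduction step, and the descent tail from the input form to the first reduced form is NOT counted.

D = 356, ⌊√D⌋ = 18
descent: ρ → (8,10,-8)  [lands on river]
river: ρ → (-8,6,10)
river: ρ → (10,14,-4)
river: ρ → (-4,18,2)
river: ρ → (2,18,-4)
river: ρ → (-4,14,10)
river: ρ → (10,6,-8)
river: ρ → (-8,10,8)
river: ρ → (8,6,-10)
river: ρ → (-10,14,4)
river: ρ → (4,18,-2)
river: ρ → (-2,18,4)
river: ρ → (4,14,-10)
river: ρ → (-10,6,8)
ρ-cycle length = 14 (tail of 1 descent step not counted)

14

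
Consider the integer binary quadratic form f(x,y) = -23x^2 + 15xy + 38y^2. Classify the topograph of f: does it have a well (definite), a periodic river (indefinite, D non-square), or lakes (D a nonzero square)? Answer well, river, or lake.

D = b²−4ac = 15² − 4·(-23)·38 = 3721
D = 61² is a perfect square ⇒ form factors over ℤ ⇒ lakes

lake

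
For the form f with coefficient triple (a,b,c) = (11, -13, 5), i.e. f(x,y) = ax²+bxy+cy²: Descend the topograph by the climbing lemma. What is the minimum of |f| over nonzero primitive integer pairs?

translate: b→9 (≡-13 mod 22), so (11,-13,5)→(11,9,3)
flip: (11,9,3)→(3,-9,11)
translate: b→3 (≡-9 mod 6), so (3,-9,11)→(3,3,5)
reduced (well bottom): (3,3,5) with a≤c, −a<b≤a
well minimum = a = 3

3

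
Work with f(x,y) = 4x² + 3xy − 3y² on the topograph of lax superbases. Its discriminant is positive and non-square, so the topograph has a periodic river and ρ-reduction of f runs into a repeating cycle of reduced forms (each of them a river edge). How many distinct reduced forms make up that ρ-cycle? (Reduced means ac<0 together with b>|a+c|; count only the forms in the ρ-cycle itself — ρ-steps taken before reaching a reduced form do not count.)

D = 57, ⌊√D⌋ = 7
river: ρ → (-3,3,4)
river: ρ → (4,5,-2)
river: ρ → (-2,7,1)
river: ρ → (1,7,-2)
river: ρ → (-2,5,4)
river: ρ → (4,3,-3)
ρ-cycle length = 6 (tail of 0 descent steps not counted)

6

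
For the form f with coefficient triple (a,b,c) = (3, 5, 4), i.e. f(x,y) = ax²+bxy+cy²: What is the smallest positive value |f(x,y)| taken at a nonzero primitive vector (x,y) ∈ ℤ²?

translate: b→-1 (≡5 mod 6), so (3,5,4)→(3,-1,2)
flip: (3,-1,2)→(2,1,3)
reduced (well bottom): (2,1,3) with a≤c, −a<b≤a
well minimum = a = 2

2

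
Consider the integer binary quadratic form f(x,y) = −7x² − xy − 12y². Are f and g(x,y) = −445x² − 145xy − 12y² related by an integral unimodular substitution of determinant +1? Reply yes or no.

D₁ = -335, D₂ = -335
f is negative-definite; reduce −f:
−f: reduced (well bottom): (7,1,12) with a≤c, −a<b≤a
flip sign back: reduced form of f is (-7,-1,-12)
g is negative-definite; reduce −g:
−g: flip: (445,145,12)→(12,-145,445)
−g: translate: b→-1 (≡-145 mod 24), so (12,-145,445)→(12,-1,7)
−g: flip: (12,-1,7)→(7,1,12)
−g: reduced (well bottom): (7,1,12) with a≤c, −a<b≤a
flip sign back: reduced form of g is (-7,-1,-12)
reduced forms (-7, -1, -12) vs (-7, -1, -12) ⇒ equivalent

yes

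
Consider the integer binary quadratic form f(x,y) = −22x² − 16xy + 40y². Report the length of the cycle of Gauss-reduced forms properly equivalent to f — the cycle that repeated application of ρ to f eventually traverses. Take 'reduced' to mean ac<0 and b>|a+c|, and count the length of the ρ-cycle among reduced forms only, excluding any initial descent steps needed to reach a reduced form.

D = 3776, ⌊√D⌋ = 61
descent: ρ → (40,16,-22)
descent: ρ → (-22,28,34)  [lands on river]
river: ρ → (34,40,-16)
river: ρ → (-16,56,10)
river: ρ → (10,44,-46)
river: ρ → (-46,48,8)
river: ρ → (8,48,-46)
river: ρ → (-46,44,10)
river: ρ → (10,56,-16)
river: ρ → (-16,40,34)
river: ρ → (34,28,-22)
river: ρ → (-22,60,2)
river: ρ → (2,60,-22)
ρ-cycle length = 12 (tail of 2 descent steps not counted)

12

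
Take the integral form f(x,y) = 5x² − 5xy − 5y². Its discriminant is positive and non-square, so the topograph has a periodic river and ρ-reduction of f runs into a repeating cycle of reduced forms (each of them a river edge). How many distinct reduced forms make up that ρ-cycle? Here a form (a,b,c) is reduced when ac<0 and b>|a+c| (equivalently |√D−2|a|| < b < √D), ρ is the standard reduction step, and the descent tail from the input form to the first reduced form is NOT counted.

D = 125, ⌊√D⌋ = 11
descent: ρ → (-5,5,5)  [lands on river]
river: ρ → (5,5,-5)
ρ-cycle length = 2 (tail of 1 descent step not counted)

2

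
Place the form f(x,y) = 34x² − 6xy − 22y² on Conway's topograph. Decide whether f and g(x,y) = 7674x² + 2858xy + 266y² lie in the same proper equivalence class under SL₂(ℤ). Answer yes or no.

D₁ = 3028, D₂ = 3028
river cycle of f (length 26): (-22, 50, 6), (6, 46, -38), (-38, 30, 14), (14, 54, -2), (-2, 54, 14), (14, 30, -38), (-38, 46, 6), (6, 50, -22), (-22, 38, 18), (18, 34, -26), … (16 more)
river cycle of g (length 26): (-22, 50, 6), (6, 46, -38), (-38, 30, 14), (14, 54, -2), (-2, 54, 14), (14, 30, -38), (-38, 46, 6), (6, 50, -22), (-22, 38, 18), (18, 34, -26), … (16 more)
cycles coincide ⇒ equivalent

yes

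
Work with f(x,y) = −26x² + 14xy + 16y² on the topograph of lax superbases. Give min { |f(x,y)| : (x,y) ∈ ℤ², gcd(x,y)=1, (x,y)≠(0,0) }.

river: ρ → (16,18,-24)
river: ρ → (-24,30,10)
river: ρ → (10,30,-24)
river: ρ → (-24,18,16)
river: ρ → (16,14,-26)
river: ρ → (-26,38,4)
river: ρ → (4,42,-6)
river: ρ → (-6,42,4)
river: ρ → (4,38,-26)
river: ρ → (-26,14,16)
closes: descent 0, river 10
min |a| on river = 4

4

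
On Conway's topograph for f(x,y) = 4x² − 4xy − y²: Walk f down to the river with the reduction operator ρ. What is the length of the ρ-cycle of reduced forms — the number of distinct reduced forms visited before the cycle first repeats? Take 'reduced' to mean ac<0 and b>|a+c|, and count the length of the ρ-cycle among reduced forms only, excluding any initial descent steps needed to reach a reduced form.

D = 32, ⌊√D⌋ = 5
descent: ρ → (-1,4,4)  [lands on river]
river: ρ → (4,4,-1)
ρ-cycle length = 2 (tail of 1 descent step not counted)

2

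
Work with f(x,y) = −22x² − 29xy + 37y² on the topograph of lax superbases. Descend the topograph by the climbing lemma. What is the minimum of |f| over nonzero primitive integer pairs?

descent: ρ → (37,29,-22)  [lands on river]
river: ρ → (-22,59,7)
river: ρ → (7,53,-46)
river: ρ → (-46,39,14)
river: ρ → (14,45,-37)
river: ρ → (-37,29,22)
river: ρ → (22,59,-7)
river: ρ → (-7,53,46)
river: ρ → (46,39,-14)
river: ρ → (-14,45,37)
closes: descent 1, river 10
min |a| on river = 7

7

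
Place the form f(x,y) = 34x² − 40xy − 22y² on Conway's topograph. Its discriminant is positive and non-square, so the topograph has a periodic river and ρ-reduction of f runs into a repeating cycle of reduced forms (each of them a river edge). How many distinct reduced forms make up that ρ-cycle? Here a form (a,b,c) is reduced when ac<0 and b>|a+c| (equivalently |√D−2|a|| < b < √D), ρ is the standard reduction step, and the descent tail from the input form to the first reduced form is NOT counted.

D = 4592, ⌊√D⌋ = 67
descent: ρ → (-22,40,34)  [lands on river]
river: ρ → (34,28,-28)
river: ρ → (-28,28,34)
river: ρ → (34,40,-22)
river: ρ → (-22,48,26)
river: ρ → (26,56,-14)
river: ρ → (-14,56,26)
river: ρ → (26,48,-22)
ρ-cycle length = 8 (tail of 1 descent step not counted)

8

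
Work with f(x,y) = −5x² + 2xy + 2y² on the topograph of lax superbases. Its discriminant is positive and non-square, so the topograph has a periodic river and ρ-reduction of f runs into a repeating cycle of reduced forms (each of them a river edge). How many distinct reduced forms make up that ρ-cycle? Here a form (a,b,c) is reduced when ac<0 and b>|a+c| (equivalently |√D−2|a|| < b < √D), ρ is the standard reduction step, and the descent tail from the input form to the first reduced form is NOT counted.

D = 44, ⌊√D⌋ = 6
descent: ρ → (2,6,-1)  [lands on river]
river: ρ → (-1,6,2)
ρ-cycle length = 2 (tail of 1 descent step not counted)

2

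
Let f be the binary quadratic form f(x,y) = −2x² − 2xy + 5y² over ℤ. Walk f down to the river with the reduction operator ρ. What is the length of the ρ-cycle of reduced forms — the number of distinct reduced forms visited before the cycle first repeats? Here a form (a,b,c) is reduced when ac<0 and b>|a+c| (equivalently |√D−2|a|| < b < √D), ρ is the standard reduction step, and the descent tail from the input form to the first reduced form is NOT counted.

D = 44, ⌊√D⌋ = 6
descent: ρ → (5,2,-2)
descent: ρ → (-2,6,1)  [lands on river]
river: ρ → (1,6,-2)
ρ-cycle length = 2 (tail of 2 descent steps not counted)

2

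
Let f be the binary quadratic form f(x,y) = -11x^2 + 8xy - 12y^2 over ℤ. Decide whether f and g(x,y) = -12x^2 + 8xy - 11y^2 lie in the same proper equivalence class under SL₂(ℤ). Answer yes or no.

D₁ = -464, D₂ = -464
f is negative-definite; reduce −f:
−f: reduced (well bottom): (11,-8,12) with a≤c, −a<b≤a
flip sign back: reduced form of f is (-11,8,-12)
g is negative-definite; reduce −g:
−g: flip: (12,-8,11)→(11,8,12)
−g: reduced (well bottom): (11,8,12) with a≤c, −a<b≤a
flip sign back: reduced form of g is (-11,-8,-12)
reduced forms (-11, 8, -12) vs (-11, -8, -12) ⇒ inequivalent

no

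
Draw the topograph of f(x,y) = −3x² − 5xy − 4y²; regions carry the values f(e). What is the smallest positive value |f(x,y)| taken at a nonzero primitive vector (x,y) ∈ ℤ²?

translate: b→-1 (≡5 mod 6), so (3,5,4)→(3,-1,2)
flip: (3,-1,2)→(2,1,3)
reduced (well bottom): (2,1,3) with a≤c, −a<b≤a
well minimum |f| = |-2| = 2 (negative-definite)

2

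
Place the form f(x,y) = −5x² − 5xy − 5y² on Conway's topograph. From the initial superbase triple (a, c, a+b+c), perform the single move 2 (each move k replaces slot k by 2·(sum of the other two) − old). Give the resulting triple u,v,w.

start (-5,-5,-15) = (f(1,0),f(0,1),f(1,1))
replace slot 2: 2·((-5)+(-15)) − (-5) = -35 → (-5,-35,-15)

-5,-35,-15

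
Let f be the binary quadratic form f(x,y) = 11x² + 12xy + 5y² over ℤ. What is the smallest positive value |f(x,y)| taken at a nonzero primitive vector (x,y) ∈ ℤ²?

translate: b→-10 (≡12 mod 22), so (11,12,5)→(11,-10,4)
flip: (11,-10,4)→(4,10,11)
translate: b→2 (≡10 mod 8), so (4,10,11)→(4,2,5)
reduced (well bottom): (4,2,5) with a≤c, −a<b≤a
well minimum = a = 4

4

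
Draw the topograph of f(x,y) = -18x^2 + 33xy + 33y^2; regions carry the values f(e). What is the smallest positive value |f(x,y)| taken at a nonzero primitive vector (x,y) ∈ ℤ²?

river: ρ → (33,33,-18)
river: ρ → (-18,39,27)
river: ρ → (27,15,-30)
river: ρ → (-30,45,12)
river: ρ → (12,51,-18)
river: ρ → (-18,57,3)
river: ρ → (3,57,-18)
river: ρ → (-18,51,12)
river: ρ → (12,45,-30)
river: ρ → (-30,15,27)
river: ρ → (27,39,-18)
river: ρ → (-18,33,33)
closes: descent 0, river 12
min |a| on river = 3

3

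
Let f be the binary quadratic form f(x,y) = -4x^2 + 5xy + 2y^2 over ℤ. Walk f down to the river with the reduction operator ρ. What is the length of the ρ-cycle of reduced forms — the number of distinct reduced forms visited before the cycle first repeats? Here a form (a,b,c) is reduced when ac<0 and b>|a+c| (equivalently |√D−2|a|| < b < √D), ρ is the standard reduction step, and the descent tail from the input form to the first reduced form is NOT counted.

D = 57, ⌊√D⌋ = 7
river: ρ → (2,7,-1)
river: ρ → (-1,7,2)
river: ρ → (2,5,-4)
river: ρ → (-4,3,3)
river: ρ → (3,3,-4)
river: ρ → (-4,5,2)
ρ-cycle length = 6 (tail of 0 descent steps not counted)

6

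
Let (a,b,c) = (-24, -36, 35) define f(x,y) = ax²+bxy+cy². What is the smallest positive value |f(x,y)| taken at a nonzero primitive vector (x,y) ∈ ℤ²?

descent: ρ → (35,36,-24)  [lands on river]
river: ρ → (-24,60,11)
river: ρ → (11,50,-49)
river: ρ → (-49,48,12)
river: ρ → (12,48,-49)
river: ρ → (-49,50,11)
river: ρ → (11,60,-24)
river: ρ → (-24,36,35)
river: ρ → (35,34,-25)
river: ρ → (-25,66,3)
river: ρ → (3,66,-25)
river: ρ → (-25,34,35)
closes: descent 1, river 12
min |a| on river = 3

3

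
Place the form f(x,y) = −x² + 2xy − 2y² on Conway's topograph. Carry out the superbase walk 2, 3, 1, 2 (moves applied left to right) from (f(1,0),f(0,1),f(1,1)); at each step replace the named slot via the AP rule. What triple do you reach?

start (-1,-2,-1) = (f(1,0),f(0,1),f(1,1))
replace slot 2: 2·((-1)+(-1)) − (-2) = -2 → (-1,-2,-1)
replace slot 3: 2·((-1)+(-2)) − (-1) = -5 → (-1,-2,-5)
replace slot 1: 2·((-2)+(-5)) − (-1) = -13 → (-13,-2,-5)
replace slot 2: 2·((-13)+(-5)) − (-2) = -34 → (-13,-34,-5)

-13,-34,-5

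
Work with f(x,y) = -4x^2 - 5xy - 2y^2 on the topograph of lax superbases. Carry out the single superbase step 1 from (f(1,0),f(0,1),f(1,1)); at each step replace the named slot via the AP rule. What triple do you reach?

start (-4,-2,-11) = (f(1,0),f(0,1),f(1,1))
replace slot 1: 2·((-2)+(-11)) − (-4) = -22 → (-22,-2,-11)

-22,-2,-11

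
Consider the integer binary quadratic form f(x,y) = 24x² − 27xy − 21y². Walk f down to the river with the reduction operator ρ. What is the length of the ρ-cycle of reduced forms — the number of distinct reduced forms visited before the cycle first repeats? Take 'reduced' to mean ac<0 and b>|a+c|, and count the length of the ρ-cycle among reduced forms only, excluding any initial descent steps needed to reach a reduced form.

D = 2745, ⌊√D⌋ = 52
descent: ρ → (-21,27,24)  [lands on river]
river: ρ → (24,21,-24)
river: ρ → (-24,27,21)
river: ρ → (21,15,-30)
river: ρ → (-30,45,6)
river: ρ → (6,51,-6)
river: ρ → (-6,45,30)
river: ρ → (30,15,-21)
ρ-cycle length = 8 (tail of 1 descent step not counted)

8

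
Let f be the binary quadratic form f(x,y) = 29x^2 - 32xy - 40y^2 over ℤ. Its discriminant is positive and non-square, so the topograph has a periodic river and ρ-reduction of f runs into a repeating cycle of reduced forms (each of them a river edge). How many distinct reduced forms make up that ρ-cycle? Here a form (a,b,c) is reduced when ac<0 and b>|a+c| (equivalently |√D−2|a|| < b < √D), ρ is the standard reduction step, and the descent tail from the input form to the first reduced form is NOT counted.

D = 5664, ⌊√D⌋ = 75
descent: ρ → (-40,32,29)  [lands on river]
river: ρ → (29,26,-43)
river: ρ → (-43,60,12)
river: ρ → (12,60,-43)
river: ρ → (-43,26,29)
river: ρ → (29,32,-40)
river: ρ → (-40,48,21)
river: ρ → (21,36,-52)
river: ρ → (-52,68,5)
river: ρ → (5,72,-24)
river: ρ → (-24,72,5)
river: ρ → (5,68,-52)
river: ρ → (-52,36,21)
river: ρ → (21,48,-40)
ρ-cycle length = 14 (tail of 1 descent step not counted)

14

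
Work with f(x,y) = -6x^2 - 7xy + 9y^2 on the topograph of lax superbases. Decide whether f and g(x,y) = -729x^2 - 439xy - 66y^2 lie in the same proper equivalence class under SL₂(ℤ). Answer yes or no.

D₁ = 265, D₂ = 265
river cycle of f (length 22): (9, 7, -6), (-6, 5, 10), (10, 15, -1), (-1, 15, 10), (10, 5, -6), (-6, 7, 9), (9, 11, -4), (-4, 13, 6), (6, 11, -6), (-6, 13, 4), … (12 more)
river cycle of g (length 22): (-6, 5, 10), (10, 15, -1), (-1, 15, 10), (10, 5, -6), (-6, 7, 9), (9, 11, -4), (-4, 13, 6), (6, 11, -6), (-6, 13, 4), (4, 11, -9), … (12 more)
cycles coincide ⇒ equivalent

yes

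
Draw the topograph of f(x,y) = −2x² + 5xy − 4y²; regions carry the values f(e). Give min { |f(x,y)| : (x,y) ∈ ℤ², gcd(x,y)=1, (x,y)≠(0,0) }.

translate: b→-1 (≡-5 mod 4), so (2,-5,4)→(2,-1,1)
flip: (2,-1,1)→(1,1,2)
reduced (well bottom): (1,1,2) with a≤c, −a<b≤a
well minimum |f| = |-1| = 1 (negative-definite)

1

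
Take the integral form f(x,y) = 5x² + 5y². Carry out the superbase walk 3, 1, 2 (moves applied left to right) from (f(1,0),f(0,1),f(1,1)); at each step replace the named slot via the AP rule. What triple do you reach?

start (5,5,10) = (f(1,0),f(0,1),f(1,1))
replace slot 3: 2·(5+5) − 10 = 10 → (5,5,10)
replace slot 1: 2·(5+10) − 5 = 25 → (25,5,10)
replace slot 2: 2·(25+10) − 5 = 65 → (25,65,10)

25,65,10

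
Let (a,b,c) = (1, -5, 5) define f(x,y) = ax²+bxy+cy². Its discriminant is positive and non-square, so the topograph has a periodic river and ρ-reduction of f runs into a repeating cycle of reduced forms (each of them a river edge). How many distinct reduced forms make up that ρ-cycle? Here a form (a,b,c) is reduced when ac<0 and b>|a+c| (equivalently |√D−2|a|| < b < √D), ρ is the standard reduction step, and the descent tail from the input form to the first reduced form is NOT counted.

D = 5, ⌊√D⌋ = 2
descent: ρ → (5,5,1)
descent: ρ → (1,1,-1)  [lands on river]
river: ρ → (-1,1,1)
ρ-cycle length = 2 (tail of 2 descent steps not counted)

2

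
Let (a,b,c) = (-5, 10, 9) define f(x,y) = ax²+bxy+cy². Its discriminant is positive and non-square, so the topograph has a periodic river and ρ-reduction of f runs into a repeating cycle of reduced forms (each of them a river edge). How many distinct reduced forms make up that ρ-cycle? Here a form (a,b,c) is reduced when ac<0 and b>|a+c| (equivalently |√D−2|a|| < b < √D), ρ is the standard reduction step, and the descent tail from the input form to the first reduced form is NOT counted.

D = 280, ⌊√D⌋ = 16
river: ρ → (9,8,-6)
river: ρ → (-6,16,1)
river: ρ → (1,16,-6)
river: ρ → (-6,8,9)
river: ρ → (9,10,-5)
river: ρ → (-5,10,9)
ρ-cycle length = 6 (tail of 0 descent steps not counted)

6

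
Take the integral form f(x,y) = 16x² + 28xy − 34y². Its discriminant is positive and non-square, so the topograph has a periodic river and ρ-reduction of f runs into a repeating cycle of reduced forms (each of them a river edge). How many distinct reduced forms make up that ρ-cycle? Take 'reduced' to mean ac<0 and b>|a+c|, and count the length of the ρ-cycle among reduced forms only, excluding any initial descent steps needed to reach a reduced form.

D = 2960, ⌊√D⌋ = 54
river: ρ → (-34,40,10)
river: ρ → (10,40,-34)
river: ρ → (-34,28,16)
river: ρ → (16,36,-26)
river: ρ → (-26,16,26)
river: ρ → (26,36,-16)
river: ρ → (-16,28,34)
river: ρ → (34,40,-10)
river: ρ → (-10,40,34)
river: ρ → (34,28,-16)
river: ρ → (-16,36,26)
river: ρ → (26,16,-26)
river: ρ → (-26,36,16)
river: ρ → (16,28,-34)
ρ-cycle length = 14 (tail of 0 descent steps not counted)

14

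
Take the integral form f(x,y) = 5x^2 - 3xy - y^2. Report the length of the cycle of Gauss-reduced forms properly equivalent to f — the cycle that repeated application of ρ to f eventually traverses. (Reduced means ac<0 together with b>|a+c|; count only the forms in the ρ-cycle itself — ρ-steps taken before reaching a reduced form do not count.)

D = 29, ⌊√D⌋ = 5
descent: ρ → (-1,5,1)  [lands on river]
river: ρ → (1,5,-1)
ρ-cycle length = 2 (tail of 1 descent step not counted)

2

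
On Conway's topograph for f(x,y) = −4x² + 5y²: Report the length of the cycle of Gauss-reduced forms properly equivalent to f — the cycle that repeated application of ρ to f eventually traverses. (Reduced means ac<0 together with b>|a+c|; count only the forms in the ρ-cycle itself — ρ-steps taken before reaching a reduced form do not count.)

D = 80, ⌊√D⌋ = 8
descent: ρ → (5,0,-4)
descent: ρ → (-4,8,1)  [lands on river]
river: ρ → (1,8,-4)
ρ-cycle length = 2 (tail of 2 descent steps not counted)

2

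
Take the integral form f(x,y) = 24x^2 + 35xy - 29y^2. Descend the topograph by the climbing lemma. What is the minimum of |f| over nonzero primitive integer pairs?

river: ρ → (-29,23,30)
river: ρ → (30,37,-22)
river: ρ → (-22,51,16)
river: ρ → (16,45,-31)
river: ρ → (-31,17,30)
river: ρ → (30,43,-18)
river: ρ → (-18,29,44)
river: ρ → (44,59,-3)
river: ρ → (-3,61,24)
river: ρ → (24,35,-29)
closes: descent 0, river 10
min |a| on river = 3

3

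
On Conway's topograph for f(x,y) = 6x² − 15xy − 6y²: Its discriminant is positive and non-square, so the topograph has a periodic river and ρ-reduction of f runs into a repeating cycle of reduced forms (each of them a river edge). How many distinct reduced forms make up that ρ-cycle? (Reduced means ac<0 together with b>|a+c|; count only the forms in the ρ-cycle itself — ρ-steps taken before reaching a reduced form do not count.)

D = 369, ⌊√D⌋ = 19
descent: ρ → (-6,15,6)  [lands on river]
river: ρ → (6,9,-12)
river: ρ → (-12,15,3)
river: ρ → (3,15,-12)
river: ρ → (-12,9,6)
river: ρ → (6,15,-6)
river: ρ → (-6,9,12)
river: ρ → (12,15,-3)
river: ρ → (-3,15,12)
river: ρ → (12,9,-6)
ρ-cycle length = 10 (tail of 1 descent step not counted)

10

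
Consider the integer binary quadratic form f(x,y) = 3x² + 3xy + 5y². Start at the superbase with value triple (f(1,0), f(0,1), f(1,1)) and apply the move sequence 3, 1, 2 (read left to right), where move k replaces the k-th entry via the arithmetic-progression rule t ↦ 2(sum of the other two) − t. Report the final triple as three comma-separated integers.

start (3,5,11) = (f(1,0),f(0,1),f(1,1))
replace slot 3: 2·(3+5) − 11 = 5 → (3,5,5)
replace slot 1: 2·(5+5) − 3 = 17 → (17,5,5)
replace slot 2: 2·(17+5) − 5 = 39 → (17,39,5)

17,39,5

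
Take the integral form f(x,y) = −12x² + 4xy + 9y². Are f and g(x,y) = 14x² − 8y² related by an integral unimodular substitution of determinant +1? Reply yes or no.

D₁ = 448, D₂ = 448
river cycle of f (length 6): (9, 14, -7), (-7, 14, 9), (9, 4, -12), (-12, 20, 1), (1, 20, -12), (-12, 4, 9)
river cycle of g (length 4): (-8, 16, 6), (6, 20, -2), (-2, 20, 6), (6, 16, -8)
cycles differ ⇒ inequivalent

no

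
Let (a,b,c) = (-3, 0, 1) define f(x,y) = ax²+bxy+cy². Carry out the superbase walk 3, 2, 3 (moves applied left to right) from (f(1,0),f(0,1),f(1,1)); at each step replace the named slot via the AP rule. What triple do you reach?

start (-3,1,-2) = (f(1,0),f(0,1),f(1,1))
replace slot 3: 2·((-3)+1) − (-2) = -2 → (-3,1,-2)
replace slot 2: 2·((-3)+(-2)) − 1 = -11 → (-3,-11,-2)
replace slot 3: 2·((-3)+(-11)) − (-2) = -26 → (-3,-11,-26)

-3,-11,-26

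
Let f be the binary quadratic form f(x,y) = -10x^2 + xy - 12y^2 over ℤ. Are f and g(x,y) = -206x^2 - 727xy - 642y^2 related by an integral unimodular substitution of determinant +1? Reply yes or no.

D₁ = -479, D₂ = -479
f is negative-definite; reduce −f:
−f: reduced (well bottom): (10,-1,12) with a≤c, −a<b≤a
flip sign back: reduced form of f is (-10,1,-12)
g is negative-definite; reduce −g:
−g: translate: b→-97 (≡727 mod 412), so (206,727,642)→(206,-97,12)
−g: flip: (206,-97,12)→(12,97,206)
−g: translate: b→1 (≡97 mod 24), so (12,97,206)→(12,1,10)
−g: flip: (12,1,10)→(10,-1,12)
−g: reduced (well bottom): (10,-1,12) with a≤c, −a<b≤a
flip sign back: reduced form of g is (-10,1,-12)
reduced forms (-10, 1, -12) vs (-10, 1, -12) ⇒ equivalent

yes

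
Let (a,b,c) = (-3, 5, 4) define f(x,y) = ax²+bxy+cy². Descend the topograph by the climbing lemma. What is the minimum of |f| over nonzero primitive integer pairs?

river: ρ → (4,3,-4)
river: ρ → (-4,5,3)
river: ρ → (3,7,-2)
river: ρ → (-2,5,6)
river: ρ → (6,7,-1)
river: ρ → (-1,7,6)
river: ρ → (6,5,-2)
river: ρ → (-2,7,3)
river: ρ → (3,5,-4)
river: ρ → (-4,3,4)
river: ρ → (4,5,-3)
river: ρ → (-3,7,2)
river: ρ → (2,5,-6)
river: ρ → (-6,7,1)
river: ρ → (1,7,-6)
river: ρ → (-6,5,2)
river: ρ → (2,7,-3)
river: ρ → (-3,5,4)
closes: descent 0, river 18
min |a| on river = 1

1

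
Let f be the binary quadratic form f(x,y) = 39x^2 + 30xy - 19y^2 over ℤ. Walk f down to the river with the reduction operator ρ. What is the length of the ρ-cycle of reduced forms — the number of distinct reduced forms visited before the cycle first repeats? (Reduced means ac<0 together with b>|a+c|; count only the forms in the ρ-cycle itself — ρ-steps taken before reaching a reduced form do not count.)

D = 3864, ⌊√D⌋ = 62
river: ρ → (-19,46,23)
river: ρ → (23,46,-19)
river: ρ → (-19,30,39)
river: ρ → (39,48,-10)
river: ρ → (-10,52,29)
river: ρ → (29,6,-33)
river: ρ → (-33,60,2)
river: ρ → (2,60,-33)
river: ρ → (-33,6,29)
river: ρ → (29,52,-10)
river: ρ → (-10,48,39)
river: ρ → (39,30,-19)
ρ-cycle length = 12 (tail of 0 descent steps not counted)

12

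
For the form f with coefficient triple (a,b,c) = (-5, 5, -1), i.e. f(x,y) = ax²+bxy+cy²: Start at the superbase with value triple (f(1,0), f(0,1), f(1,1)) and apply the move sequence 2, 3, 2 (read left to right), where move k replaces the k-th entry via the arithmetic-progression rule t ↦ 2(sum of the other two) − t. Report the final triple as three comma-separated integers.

start (-5,-1,-1) = (f(1,0),f(0,1),f(1,1))
replace slot 2: 2·((-5)+(-1)) − (-1) = -11 → (-5,-11,-1)
replace slot 3: 2·((-5)+(-11)) − (-1) = -31 → (-5,-11,-31)
replace slot 2: 2·((-5)+(-31)) − (-11) = -61 → (-5,-61,-31)

-5,-61,-31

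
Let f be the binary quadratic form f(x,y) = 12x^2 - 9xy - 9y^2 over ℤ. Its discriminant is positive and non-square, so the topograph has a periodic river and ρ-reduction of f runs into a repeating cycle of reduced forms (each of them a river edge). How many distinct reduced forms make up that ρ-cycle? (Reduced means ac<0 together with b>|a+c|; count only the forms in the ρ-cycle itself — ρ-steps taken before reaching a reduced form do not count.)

D = 513, ⌊√D⌋ = 22
descent: ρ → (-9,9,12)  [lands on river]
river: ρ → (12,15,-6)
river: ρ → (-6,21,3)
river: ρ → (3,21,-6)
river: ρ → (-6,15,12)
river: ρ → (12,9,-9)
ρ-cycle length = 6 (tail of 1 descent step not counted)

6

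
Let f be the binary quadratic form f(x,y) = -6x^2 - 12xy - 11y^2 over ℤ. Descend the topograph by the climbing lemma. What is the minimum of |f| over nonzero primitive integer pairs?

translate: b→0 (≡12 mod 12), so (6,12,11)→(6,0,5)
flip: (6,0,5)→(5,0,6)
reduced (well bottom): (5,0,6) with a≤c, −a<b≤a
well minimum |f| = |-5| = 5 (negative-definite)

5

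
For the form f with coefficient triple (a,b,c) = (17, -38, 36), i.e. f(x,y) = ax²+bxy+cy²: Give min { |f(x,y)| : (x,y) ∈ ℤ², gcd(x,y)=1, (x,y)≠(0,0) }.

translate: b→-4 (≡-38 mod 34), so (17,-38,36)→(17,-4,15)
flip: (17,-4,15)→(15,4,17)
reduced (well bottom): (15,4,17) with a≤c, −a<b≤a
well minimum = a = 15

15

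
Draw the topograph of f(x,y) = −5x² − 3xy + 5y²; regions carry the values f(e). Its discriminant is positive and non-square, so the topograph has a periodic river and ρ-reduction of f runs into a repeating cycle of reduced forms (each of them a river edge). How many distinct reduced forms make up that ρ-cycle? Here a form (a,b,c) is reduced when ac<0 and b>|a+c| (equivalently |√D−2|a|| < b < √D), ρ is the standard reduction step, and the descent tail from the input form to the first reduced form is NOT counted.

D = 109, ⌊√D⌋ = 10
descent: ρ → (5,3,-5)  [lands on river]
river: ρ → (-5,7,3)
river: ρ → (3,5,-7)
river: ρ → (-7,9,1)
river: ρ → (1,9,-7)
river: ρ → (-7,5,3)
river: ρ → (3,7,-5)
river: ρ → (-5,3,5)
river: ρ → (5,7,-3)
river: ρ → (-3,5,7)
river: ρ → (7,9,-1)
river: ρ → (-1,9,7)
river: ρ → (7,5,-3)
river: ρ → (-3,7,5)
ρ-cycle length = 14 (tail of 1 descent step not counted)

14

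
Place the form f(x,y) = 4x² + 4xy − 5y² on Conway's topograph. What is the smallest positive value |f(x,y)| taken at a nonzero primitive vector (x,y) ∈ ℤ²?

river: ρ → (-5,6,3)
river: ρ → (3,6,-5)
river: ρ → (-5,4,4)
river: ρ → (4,4,-5)
closes: descent 0, river 4
min |a| on river = 3

3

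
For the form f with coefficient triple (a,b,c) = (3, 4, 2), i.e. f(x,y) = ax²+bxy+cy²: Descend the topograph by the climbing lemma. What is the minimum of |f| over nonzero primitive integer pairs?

translate: b→-2 (≡4 mod 6), so (3,4,2)→(3,-2,1)
flip: (3,-2,1)→(1,2,3)
translate: b→0 (≡2 mod 2), so (1,2,3)→(1,0,2)
reduced (well bottom): (1,0,2) with a≤c, −a<b≤a
well minimum = a = 1

1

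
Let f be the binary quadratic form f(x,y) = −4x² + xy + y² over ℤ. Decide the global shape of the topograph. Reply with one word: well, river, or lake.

D = b²−4ac = 1² − 4·(-4)·1 = 17
D > 0 non-square ⇒ indefinite ⇒ periodic river

river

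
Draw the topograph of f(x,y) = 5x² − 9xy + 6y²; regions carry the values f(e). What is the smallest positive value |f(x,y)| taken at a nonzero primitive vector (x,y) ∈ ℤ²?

translate: b→1 (≡-9 mod 10), so (5,-9,6)→(5,1,2)
flip: (5,1,2)→(2,-1,5)
reduced (well bottom): (2,-1,5) with a≤c, −a<b≤a
well minimum = a = 2

2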